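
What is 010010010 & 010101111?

AND: 1 only when both bits are 1
  010010010
& 010101111
-----------
  010000010
Decimal: 146 & 175 = 130



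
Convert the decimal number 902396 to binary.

Using repeated division by 2:
902396 ÷ 2 = 451198 remainder 0
451198 ÷ 2 = 225599 remainder 0
225599 ÷ 2 = 112799 remainder 1
112799 ÷ 2 = 56399 remainder 1
56399 ÷ 2 = 28199 remainder 1
28199 ÷ 2 = 14099 remainder 1
14099 ÷ 2 = 7049 remainder 1
7049 ÷ 2 = 3524 remainder 1
3524 ÷ 2 = 1762 remainder 0
1762 ÷ 2 = 881 remainder 0
881 ÷ 2 = 440 remainder 1
440 ÷ 2 = 220 remainder 0
220 ÷ 2 = 110 remainder 0
110 ÷ 2 = 55 remainder 0
55 ÷ 2 = 27 remainder 1
27 ÷ 2 = 13 remainder 1
13 ÷ 2 = 6 remainder 1
6 ÷ 2 = 3 remainder 0
3 ÷ 2 = 1 remainder 1
1 ÷ 2 = 0 remainder 1
Reading remainders bottom to top: 11011100010011111100



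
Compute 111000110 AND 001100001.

AND: 1 only when both bits are 1
  111000110
& 001100001
-----------
  001000000
Decimal: 454 & 97 = 64



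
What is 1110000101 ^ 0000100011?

XOR: 1 when bits differ
  1110000101
^ 0000100011
------------
  1110100110
Decimal: 901 ^ 35 = 934



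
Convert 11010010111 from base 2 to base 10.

Sum of powers of 2 for each 1-bit:
2^0 + 2^1 + 2^2 + 2^4 + 2^7 + 2^9 + 2^10
= 1 + 2 + 4 + 16 + 128 + 512 + 1024
= 1687



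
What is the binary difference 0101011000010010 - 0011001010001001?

Method 1 - Direct subtraction (column by column from the right: bit − bit − borrow-in; if negative, add 2 and borrow 1 from the next column):
borrow: 0100011100010010
        0101011000010010
-       0011001010001001
------------------------
        0010001110001001

Method 2 - Add two's complement:
Two's complement of 0011001010001001: invert → 1100110101110110, add 1 → 1100110101110111
  0101011000010010
+ 1100110101110111
------------------
 10010001110001001  (end carry out of the top bit = 1)
Discarding the end carry: 0010001110001001
Decimal check:
  0101011000010010 = 16384 + 4096 + 1024 + 512 + 16 + 2 = 22034
  0011001010001001 = 8192 + 4096 + 512 + 128 + 8 + 1 = 12937
  22034 - 12937 = 9097, and 0010001110001001 = 8192 + 512 + 256 + 128 + 8 + 1 = 9097 ✓



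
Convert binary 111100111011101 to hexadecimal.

Group into 4-bit nibbles from right:
  0111 = 7
  1001 = 9
  1101 = D
  1101 = D
Result: 79DD



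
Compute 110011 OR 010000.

OR: 1 when either bit is 1
  110011
| 010000
--------
  110011
Decimal: 51 | 16 = 51



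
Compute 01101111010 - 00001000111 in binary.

Method 1 - Direct subtraction (column by column from the right: bit − bit − borrow-in; if negative, add 2 and borrow 1 from the next column):
borrow: 00000001110
        01101111010
-       00001000111
-------------------
        01100110011

Method 2 - Add two's complement:
Two's complement of 00001000111: invert → 11110111000, add 1 → 11110111001
  01101111010
+ 11110111001
-------------
 101100110011  (end carry out of the top bit = 1)
Discarding the end carry: 01100110011
Decimal check:
  01101111010 = 512 + 256 + 64 + 32 + 16 + 8 + 2 = 890
  00001000111 = 64 + 4 + 2 + 1 = 71
  890 - 71 = 819, and 01100110011 = 512 + 256 + 32 + 16 + 2 + 1 = 819 ✓



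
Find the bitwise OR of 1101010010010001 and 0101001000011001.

OR: 1 when either bit is 1
  1101010010010001
| 0101001000011001
------------------
  1101011010011001
Decimal: 54417 | 21017 = 54937



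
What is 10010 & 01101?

AND: 1 only when both bits are 1
  10010
& 01101
-------
  00000
Decimal: 18 & 13 = 0



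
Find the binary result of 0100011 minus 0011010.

Method 1 - Direct subtraction (column by column from the right: bit − bit − borrow-in; if negative, add 2 and borrow 1 from the next column):
borrow: 0110000
        0100011
-       0011010
---------------
        0001001

Method 2 - Add two's complement:
Two's complement of 0011010: invert → 1100101, add 1 → 1100110
  0100011
+ 1100110
---------
 10001001  (end carry out of the top bit = 1)
Discarding the end carry: 0001001
Decimal check:
  0100011 = 32 + 2 + 1 = 35
  0011010 = 16 + 8 + 2 = 26
  35 - 26 = 9, and 0001001 = 8 + 1 = 9 ✓



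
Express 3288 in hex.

Using repeated division by 16 (digits 10–15 are A–F):
3288 ÷ 16 = 205 remainder 8
205 ÷ 16 = 12 remainder 13 (D)
12 ÷ 16 = 0 remainder 12 (C)
Reading remainders bottom to top: CD8



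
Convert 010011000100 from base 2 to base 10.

Sum of powers of 2 for each 1-bit:
2^2 + 2^6 + 2^7 + 2^10
= 4 + 64 + 128 + 1024
= 1220



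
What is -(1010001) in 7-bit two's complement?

Original (sign bit 1, negative): 1010001
Step 1 - Invert all bits: 0101110
Step 2 - Add 1: 0101111
Verification: 1010001 + 0101111 = 10000000; discarding the end carry (carry out of the top bit) leaves the 7-bit value 0000000, as required for x + (-x)



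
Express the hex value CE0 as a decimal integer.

Expand by place value (powers of 16):
Digit values: C = 12, E = 14
CE0 = 12 × 16^2 + 14 × 16^1 + 0 × 16^0
= 12 × 256 + 14 × 16 + 0 × 1
= 3072 + 224 + 0
= 3296



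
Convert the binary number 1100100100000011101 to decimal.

Sum of powers of 2 for each 1-bit:
2^0 + 2^2 + 2^3 + 2^4 + 2^11 + 2^14 + 2^17 + 2^18
= 1 + 4 + 8 + 16 + 2048 + 16384 + 131072 + 262144
= 411677



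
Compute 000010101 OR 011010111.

OR: 1 when either bit is 1
  000010101
| 011010111
-----------
  011010111
Decimal: 21 | 215 = 215



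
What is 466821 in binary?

Using repeated division by 2:
466821 ÷ 2 = 233410 remainder 1
233410 ÷ 2 = 116705 remainder 0
116705 ÷ 2 = 58352 remainder 1
58352 ÷ 2 = 29176 remainder 0
29176 ÷ 2 = 14588 remainder 0
14588 ÷ 2 = 7294 remainder 0
7294 ÷ 2 = 3647 remainder 0
3647 ÷ 2 = 1823 remainder 1
1823 ÷ 2 = 911 remainder 1
911 ÷ 2 = 455 remainder 1
455 ÷ 2 = 227 remainder 1
227 ÷ 2 = 113 remainder 1
113 ÷ 2 = 56 remainder 1
56 ÷ 2 = 28 remainder 0
28 ÷ 2 = 14 remainder 0
14 ÷ 2 = 7 remainder 0
7 ÷ 2 = 3 remainder 1
3 ÷ 2 = 1 remainder 1
1 ÷ 2 = 0 remainder 1
Reading remainders bottom to top: 1110001111110000101



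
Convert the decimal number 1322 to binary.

Using repeated division by 2:
1322 ÷ 2 = 661 remainder 0
661 ÷ 2 = 330 remainder 1
330 ÷ 2 = 165 remainder 0
165 ÷ 2 = 82 remainder 1
82 ÷ 2 = 41 remainder 0
41 ÷ 2 = 20 remainder 1
20 ÷ 2 = 10 remainder 0
10 ÷ 2 = 5 remainder 0
5 ÷ 2 = 2 remainder 1
2 ÷ 2 = 1 remainder 0
1 ÷ 2 = 0 remainder 1
Reading remainders bottom to top: 10100101010



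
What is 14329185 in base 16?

Using repeated division by 16 (digits 10–15 are A–F):
14329185 ÷ 16 = 895574 remainder 1
895574 ÷ 16 = 55973 remainder 6
55973 ÷ 16 = 3498 remainder 5
3498 ÷ 16 = 218 remainder 10 (A)
218 ÷ 16 = 13 remainder 10 (A)
13 ÷ 16 = 0 remainder 13 (D)
Reading remainders bottom to top: DAA561



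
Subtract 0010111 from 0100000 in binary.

Method 1 - Direct subtraction (column by column from the right: bit − bit − borrow-in; if negative, add 2 and borrow 1 from the next column):
borrow: 0111110
        0100000
-       0010111
---------------
        0001001

Method 2 - Add two's complement:
Two's complement of 0010111: invert → 1101000, add 1 → 1101001
  0100000
+ 1101001
---------
 10001001  (end carry out of the top bit = 1)
Discarding the end carry: 0001001
Decimal check:
  0100000 = 32
  0010111 = 16 + 4 + 2 + 1 = 23
  32 - 23 = 9, and 0001001 = 8 + 1 = 9 ✓



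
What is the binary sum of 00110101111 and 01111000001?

Add column by column from the right: bit + bit + carry-in; write the sum mod 2, carry 1 when the sum is 2 or 3.
carry:  11100011110
        00110101111
+       01111000001
-------------------
       010101110000
(the carry out of the leftmost column, 0, becomes the leading bit)
Decimal check:
  00110101111 = 256 + 128 + 32 + 8 + 4 + 2 + 1 = 431
  01111000001 = 512 + 256 + 128 + 64 + 1 = 961
  431 + 961 = 1392, and 010101110000 = 1024 + 256 + 64 + 32 + 16 = 1392 ✓



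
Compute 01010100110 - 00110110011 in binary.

Method 1 - Direct subtraction (column by column from the right: bit − bit − borrow-in; if negative, add 2 and borrow 1 from the next column):
borrow: 01111100110
        01010100110
-       00110110011
-------------------
        00011110011

Method 2 - Add two's complement:
Two's complement of 00110110011: invert → 11001001100, add 1 → 11001001101
  01010100110
+ 11001001101
-------------
 100011110011  (end carry out of the top bit = 1)
Discarding the end carry: 00011110011
Decimal check:
  01010100110 = 512 + 128 + 32 + 4 + 2 = 678
  00110110011 = 256 + 128 + 32 + 16 + 2 + 1 = 435
  678 - 435 = 243, and 00011110011 = 128 + 64 + 32 + 16 + 2 + 1 = 243 ✓



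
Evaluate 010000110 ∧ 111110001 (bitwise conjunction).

AND: 1 only when both bits are 1
  010000110
& 111110001
-----------
  010000000
Decimal: 134 & 497 = 128



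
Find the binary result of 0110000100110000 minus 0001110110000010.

Method 1 - Direct subtraction (column by column from the right: bit − bit − borrow-in; if negative, add 2 and borrow 1 from the next column):
borrow: 0011111100011100
        0110000100110000
-       0001110110000010
------------------------
        0100001110101110

Method 2 - Add two's complement:
Two's complement of 0001110110000010: invert → 1110001001111101, add 1 → 1110001001111110
  0110000100110000
+ 1110001001111110
------------------
 10100001110101110  (end carry out of the top bit = 1)
Discarding the end carry: 0100001110101110
Decimal check:
  0110000100110000 = 16384 + 8192 + 256 + 32 + 16 = 24880
  0001110110000010 = 4096 + 2048 + 1024 + 256 + 128 + 2 = 7554
  24880 - 7554 = 17326, and 0100001110101110 = 16384 + 512 + 256 + 128 + 32 + 8 + 4 + 2 = 17326 ✓



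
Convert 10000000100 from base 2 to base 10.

Sum of powers of 2 for each 1-bit:
2^2 + 2^10
= 4 + 1024
= 1028



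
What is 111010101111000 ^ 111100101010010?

XOR: 1 when bits differ
  111010101111000
^ 111100101010010
-----------------
  000110000101010
Decimal: 30072 ^ 31058 = 3114



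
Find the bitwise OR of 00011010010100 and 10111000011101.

OR: 1 when either bit is 1
  00011010010100
| 10111000011101
----------------
  10111010011101
Decimal: 1684 | 11805 = 11933



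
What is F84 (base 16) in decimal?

Expand by place value (powers of 16):
Digit values: F = 15
F84 = 15 × 16^2 + 8 × 16^1 + 4 × 16^0
= 15 × 256 + 8 × 16 + 4 × 1
= 3840 + 128 + 4
= 3972



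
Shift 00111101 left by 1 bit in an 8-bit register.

Original: 00111101 (decimal 61)
Shift left by 1 position
Append 1 zero on the right
Result: 01111010 (decimal 122)
Equivalent: 61 << 1 = 61 × 2^1 = 122



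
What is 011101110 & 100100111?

AND: 1 only when both bits are 1
  011101110
& 100100111
-----------
  000100110
Decimal: 238 & 295 = 38



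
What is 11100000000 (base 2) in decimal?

Sum of powers of 2 for each 1-bit:
2^8 + 2^9 + 2^10
= 256 + 512 + 1024
= 1792



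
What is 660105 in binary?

Using repeated division by 2:
660105 ÷ 2 = 330052 remainder 1
330052 ÷ 2 = 165026 remainder 0
165026 ÷ 2 = 82513 remainder 0
82513 ÷ 2 = 41256 remainder 1
41256 ÷ 2 = 20628 remainder 0
20628 ÷ 2 = 10314 remainder 0
10314 ÷ 2 = 5157 remainder 0
5157 ÷ 2 = 2578 remainder 1
2578 ÷ 2 = 1289 remainder 0
1289 ÷ 2 = 644 remainder 1
644 ÷ 2 = 322 remainder 0
322 ÷ 2 = 161 remainder 0
161 ÷ 2 = 80 remainder 1
80 ÷ 2 = 40 remainder 0
40 ÷ 2 = 20 remainder 0
20 ÷ 2 = 10 remainder 0
10 ÷ 2 = 5 remainder 0
5 ÷ 2 = 2 remainder 1
2 ÷ 2 = 1 remainder 0
1 ÷ 2 = 0 remainder 1
Reading remainders bottom to top: 10100001001010001001



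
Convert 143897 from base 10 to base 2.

Using repeated division by 2:
143897 ÷ 2 = 71948 remainder 1
71948 ÷ 2 = 35974 remainder 0
35974 ÷ 2 = 17987 remainder 0
17987 ÷ 2 = 8993 remainder 1
8993 ÷ 2 = 4496 remainder 1
4496 ÷ 2 = 2248 remainder 0
2248 ÷ 2 = 1124 remainder 0
1124 ÷ 2 = 562 remainder 0
562 ÷ 2 = 281 remainder 0
281 ÷ 2 = 140 remainder 1
140 ÷ 2 = 70 remainder 0
70 ÷ 2 = 35 remainder 0
35 ÷ 2 = 17 remainder 1
17 ÷ 2 = 8 remainder 1
8 ÷ 2 = 4 remainder 0
4 ÷ 2 = 2 remainder 0
2 ÷ 2 = 1 remainder 0
1 ÷ 2 = 0 remainder 1
Reading remainders bottom to top: 100011001000011001



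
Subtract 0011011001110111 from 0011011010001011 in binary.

Method 1 - Direct subtraction (column by column from the right: bit − bit − borrow-in; if negative, add 2 and borrow 1 from the next column):
borrow: 0000000011101000
        0011011010001011
-       0011011001110111
------------------------
        0000000000010100

Method 2 - Add two's complement:
Two's complement of 0011011001110111: invert → 1100100110001000, add 1 → 1100100110001001
  0011011010001011
+ 1100100110001001
------------------
 10000000000010100  (end carry out of the top bit = 1)
Discarding the end carry: 0000000000010100
Decimal check:
  0011011010001011 = 8192 + 4096 + 1024 + 512 + 128 + 8 + 2 + 1 = 13963
  0011011001110111 = 8192 + 4096 + 1024 + 512 + 64 + 32 + 16 + 4 + 2 + 1 = 13943
  13963 - 13943 = 20, and 0000000000010100 = 16 + 4 = 20 ✓



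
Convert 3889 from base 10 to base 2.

Using repeated division by 2:
3889 ÷ 2 = 1944 remainder 1
1944 ÷ 2 = 972 remainder 0
972 ÷ 2 = 486 remainder 0
486 ÷ 2 = 243 remainder 0
243 ÷ 2 = 121 remainder 1
121 ÷ 2 = 60 remainder 1
60 ÷ 2 = 30 remainder 0
30 ÷ 2 = 15 remainder 0
15 ÷ 2 = 7 remainder 1
7 ÷ 2 = 3 remainder 1
3 ÷ 2 = 1 remainder 1
1 ÷ 2 = 0 remainder 1
Reading remainders bottom to top: 111100110001



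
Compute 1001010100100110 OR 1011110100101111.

OR: 1 when either bit is 1
  1001010100100110
| 1011110100101111
------------------
  1011110100101111
Decimal: 38182 | 48431 = 48431



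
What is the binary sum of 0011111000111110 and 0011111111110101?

Add column by column from the right: bit + bit + carry-in; write the sum mod 2, carry 1 when the sum is 2 or 3.
carry:  0111111111111000
        0011111000111110
+       0011111111110101
------------------------
       00111111000110011
(the carry out of the leftmost column, 0, becomes the leading bit)
Decimal check:
  0011111000111110 = 8192 + 4096 + 2048 + 1024 + 512 + 32 + 16 + 8 + 4 + 2 = 15934
  0011111111110101 = 8192 + 4096 + 2048 + 1024 + 512 + 256 + 128 + 64 + 32 + 16 + 4 + 1 = 16373
  15934 + 16373 = 32307, and 00111111000110011 = 16384 + 8192 + 4096 + 2048 + 1024 + 512 + 32 + 16 + 2 + 1 = 32307 ✓



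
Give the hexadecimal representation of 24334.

Using repeated division by 16 (digits 10–15 are A–F):
24334 ÷ 16 = 1520 remainder 14 (E)
1520 ÷ 16 = 95 remainder 0
95 ÷ 16 = 5 remainder 15 (F)
5 ÷ 16 = 0 remainder 5
Reading remainders bottom to top: 5F0E



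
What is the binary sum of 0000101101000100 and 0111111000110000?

Add column by column from the right: bit + bit + carry-in; write the sum mod 2, carry 1 when the sum is 2 or 3.
carry:  1111110000000000
        0000101101000100
+       0111111000110000
------------------------
       01000100101110100
(the carry out of the leftmost column, 0, becomes the leading bit)
Decimal check:
  0000101101000100 = 2048 + 512 + 256 + 64 + 4 = 2884
  0111111000110000 = 16384 + 8192 + 4096 + 2048 + 1024 + 512 + 32 + 16 = 32304
  2884 + 32304 = 35188, and 01000100101110100 = 32768 + 2048 + 256 + 64 + 32 + 16 + 4 = 35188 ✓



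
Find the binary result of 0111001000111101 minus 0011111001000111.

Method 1 - Direct subtraction (column by column from the right: bit − bit − borrow-in; if negative, add 2 and borrow 1 from the next column):
borrow: 0111111110001100
        0111001000111101
-       0011111001000111
------------------------
        0011001111110110

Method 2 - Add two's complement:
Two's complement of 0011111001000111: invert → 1100000110111000, add 1 → 1100000110111001
  0111001000111101
+ 1100000110111001
------------------
 10011001111110110  (end carry out of the top bit = 1)
Discarding the end carry: 0011001111110110
Decimal check:
  0111001000111101 = 16384 + 8192 + 4096 + 512 + 32 + 16 + 8 + 4 + 1 = 29245
  0011111001000111 = 8192 + 4096 + 2048 + 1024 + 512 + 64 + 4 + 2 + 1 = 15943
  29245 - 15943 = 13302, and 0011001111110110 = 8192 + 4096 + 512 + 256 + 128 + 64 + 32 + 16 + 4 + 2 = 13302 ✓



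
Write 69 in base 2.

Using repeated division by 2:
69 ÷ 2 = 34 remainder 1
34 ÷ 2 = 17 remainder 0
17 ÷ 2 = 8 remainder 1
8 ÷ 2 = 4 remainder 0
4 ÷ 2 = 2 remainder 0
2 ÷ 2 = 1 remainder 0
1 ÷ 2 = 0 remainder 1
Reading remainders bottom to top: 1000101



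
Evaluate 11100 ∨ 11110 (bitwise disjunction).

OR: 1 when either bit is 1
  11100
| 11110
-------
  11110
Decimal: 28 | 30 = 30



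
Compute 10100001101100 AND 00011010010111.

AND: 1 only when both bits are 1
  10100001101100
& 00011010010111
----------------
  00000000000100
Decimal: 10348 & 1687 = 4



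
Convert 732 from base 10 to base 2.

Using repeated division by 2:
732 ÷ 2 = 366 remainder 0
366 ÷ 2 = 183 remainder 0
183 ÷ 2 = 91 remainder 1
91 ÷ 2 = 45 remainder 1
45 ÷ 2 = 22 remainder 1
22 ÷ 2 = 11 remainder 0
11 ÷ 2 = 5 remainder 1
5 ÷ 2 = 2 remainder 1
2 ÷ 2 = 1 remainder 0
1 ÷ 2 = 0 remainder 1
Reading remainders bottom to top: 1011011100



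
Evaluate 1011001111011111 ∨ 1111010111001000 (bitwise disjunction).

OR: 1 when either bit is 1
  1011001111011111
| 1111010111001000
------------------
  1111011111011111
Decimal: 46047 | 62920 = 63455



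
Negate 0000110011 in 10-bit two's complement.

Original: 0000110011
Step 1 - Invert all bits: 1111001100
Step 2 - Add 1: 1111001101
Verification: 0000110011 + 1111001101 = 10000000000; discarding the end carry (carry out of the top bit) leaves the 10-bit value 0000000000, as required for x + (-x)



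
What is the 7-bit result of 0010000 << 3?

Original: 0010000 (decimal 16)
Shift left by 3 positions
Append 3 zeros on the right and drop the 3 high bits that overflow the 7-bit width
Result: 0000000 (decimal 0)
Equivalent: 16 << 3 = 16 × 2^3 = 128, truncated to 7 bits = 0



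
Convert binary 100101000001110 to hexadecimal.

Group into 4-bit nibbles from right:
  0100 = 4
  1010 = A
  0000 = 0
  1110 = E
Result: 4A0E



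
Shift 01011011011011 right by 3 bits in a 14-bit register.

Original: 01011011011011 (decimal 5851)
Shift right by 3 positions
Drop the 3 low bits; fill with zeros on the left
Result: 00001011011011 (decimal 731)
Equivalent: 5851 >> 3 = 5851 ÷ 2^3 = 731



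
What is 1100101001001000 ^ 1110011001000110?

XOR: 1 when bits differ
  1100101001001000
^ 1110011001000110
------------------
  0010110000001110
Decimal: 51784 ^ 58950 = 11278



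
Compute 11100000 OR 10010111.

OR: 1 when either bit is 1
  11100000
| 10010111
----------
  11110111
Decimal: 224 | 151 = 247



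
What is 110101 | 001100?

OR: 1 when either bit is 1
  110101
| 001100
--------
  111101
Decimal: 53 | 12 = 61



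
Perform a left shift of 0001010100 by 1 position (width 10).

Original: 0001010100 (decimal 84)
Shift left by 1 position
Append 1 zero on the right
Result: 0010101000 (decimal 168)
Equivalent: 84 << 1 = 84 × 2^1 = 168



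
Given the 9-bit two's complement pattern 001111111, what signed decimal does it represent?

Binary: 001111111
Sign bit: 0 (non-negative)
Read directly as an unsigned value:
001111111 = 64 + 32 + 16 + 8 + 4 + 2 + 1 = 127
Value: 127



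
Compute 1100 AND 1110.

AND: 1 only when both bits are 1
  1100
& 1110
------
  1100
Decimal: 12 & 14 = 12



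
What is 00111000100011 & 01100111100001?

AND: 1 only when both bits are 1
  00111000100011
& 01100111100001
----------------
  00100000100001
Decimal: 3619 & 6625 = 2081



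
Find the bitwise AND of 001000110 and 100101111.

AND: 1 only when both bits are 1
  001000110
& 100101111
-----------
  000000110
Decimal: 70 & 303 = 6



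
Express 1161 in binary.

Using repeated division by 2:
1161 ÷ 2 = 580 remainder 1
580 ÷ 2 = 290 remainder 0
290 ÷ 2 = 145 remainder 0
145 ÷ 2 = 72 remainder 1
72 ÷ 2 = 36 remainder 0
36 ÷ 2 = 18 remainder 0
18 ÷ 2 = 9 remainder 0
9 ÷ 2 = 4 remainder 1
4 ÷ 2 = 2 remainder 0
2 ÷ 2 = 1 remainder 0
1 ÷ 2 = 0 remainder 1
Reading remainders bottom to top: 10010001001



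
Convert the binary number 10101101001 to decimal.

Sum of powers of 2 for each 1-bit:
2^0 + 2^3 + 2^5 + 2^6 + 2^8 + 2^10
= 1 + 8 + 32 + 64 + 256 + 1024
= 1385



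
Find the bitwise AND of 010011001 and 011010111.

AND: 1 only when both bits are 1
  010011001
& 011010111
-----------
  010010001
Decimal: 153 & 215 = 145



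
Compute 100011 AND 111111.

AND: 1 only when both bits are 1
  100011
& 111111
--------
  100011
Decimal: 35 & 63 = 35



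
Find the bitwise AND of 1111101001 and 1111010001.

AND: 1 only when both bits are 1
  1111101001
& 1111010001
------------
  1111000001
Decimal: 1001 & 977 = 961



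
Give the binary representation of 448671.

Using repeated division by 2:
448671 ÷ 2 = 224335 remainder 1
224335 ÷ 2 = 112167 remainder 1
112167 ÷ 2 = 56083 remainder 1
56083 ÷ 2 = 28041 remainder 1
28041 ÷ 2 = 14020 remainder 1
14020 ÷ 2 = 7010 remainder 0
7010 ÷ 2 = 3505 remainder 0
3505 ÷ 2 = 1752 remainder 1
1752 ÷ 2 = 876 remainder 0
876 ÷ 2 = 438 remainder 0
438 ÷ 2 = 219 remainder 0
219 ÷ 2 = 109 remainder 1
109 ÷ 2 = 54 remainder 1
54 ÷ 2 = 27 remainder 0
27 ÷ 2 = 13 remainder 1
13 ÷ 2 = 6 remainder 1
6 ÷ 2 = 3 remainder 0
3 ÷ 2 = 1 remainder 1
1 ÷ 2 = 0 remainder 1
Reading remainders bottom to top: 1101101100010011111



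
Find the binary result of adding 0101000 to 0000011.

Add column by column from the right: bit + bit + carry-in; write the sum mod 2, carry 1 when the sum is 2 or 3.
carry:  0000000
        0101000
+       0000011
---------------
       00101011
(the carry out of the leftmost column, 0, becomes the leading bit)
Decimal check:
  0101000 = 32 + 8 = 40
  0000011 = 2 + 1 = 3
  40 + 3 = 43, and 00101011 = 32 + 8 + 2 + 1 = 43 ✓



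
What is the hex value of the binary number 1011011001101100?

Group into 4-bit nibbles from right:
  1011 = B
  0110 = 6
  0110 = 6
  1100 = C
Result: B66C



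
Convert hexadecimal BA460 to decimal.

Expand by place value (powers of 16):
Digit values: B = 11, A = 10
BA460 = 11 × 16^4 + 10 × 16^3 + 4 × 16^2 + 6 × 16^1 + 0 × 16^0
= 11 × 65536 + 10 × 4096 + 4 × 256 + 6 × 16 + 0 × 1
= 720896 + 40960 + 1024 + 96 + 0
= 762976



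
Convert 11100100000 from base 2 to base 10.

Sum of powers of 2 for each 1-bit:
2^5 + 2^8 + 2^9 + 2^10
= 32 + 256 + 512 + 1024
= 1824



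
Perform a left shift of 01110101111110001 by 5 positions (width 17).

Original: 01110101111110001 (decimal 60401)
Shift left by 5 positions
Append 5 zeros on the right and drop the 5 high bits that overflow the 17-bit width
Result: 10111111000100000 (decimal 97824)
Equivalent: 60401 << 5 = 60401 × 2^5 = 1932832, truncated to 17 bits = 97824



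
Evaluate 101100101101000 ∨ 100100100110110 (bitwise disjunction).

OR: 1 when either bit is 1
  101100101101000
| 100100100110110
-----------------
  101100101111110
Decimal: 22888 | 18742 = 22910



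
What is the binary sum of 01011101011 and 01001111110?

Add column by column from the right: bit + bit + carry-in; write the sum mod 2, carry 1 when the sum is 2 or 3.
carry:  10111111100
        01011101011
+       01001111110
-------------------
       010101101001
(the carry out of the leftmost column, 0, becomes the leading bit)
Decimal check:
  01011101011 = 512 + 128 + 64 + 32 + 8 + 2 + 1 = 747
  01001111110 = 512 + 64 + 32 + 16 + 8 + 4 + 2 = 638
  747 + 638 = 1385, and 010101101001 = 1024 + 256 + 64 + 32 + 8 + 1 = 1385 ✓



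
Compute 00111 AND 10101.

AND: 1 only when both bits are 1
  00111
& 10101
-------
  00101
Decimal: 7 & 21 = 5



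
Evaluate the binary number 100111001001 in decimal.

Sum of powers of 2 for each 1-bit:
2^0 + 2^3 + 2^6 + 2^7 + 2^8 + 2^11
= 1 + 8 + 64 + 128 + 256 + 2048
= 2505



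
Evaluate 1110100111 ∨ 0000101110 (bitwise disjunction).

OR: 1 when either bit is 1
  1110100111
| 0000101110
------------
  1110101111
Decimal: 935 | 46 = 943



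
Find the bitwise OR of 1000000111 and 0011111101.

OR: 1 when either bit is 1
  1000000111
| 0011111101
------------
  1011111111
Decimal: 519 | 253 = 767



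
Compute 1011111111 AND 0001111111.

AND: 1 only when both bits are 1
  1011111111
& 0001111111
------------
  0001111111
Decimal: 767 & 127 = 127



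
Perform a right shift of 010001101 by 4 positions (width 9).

Original: 010001101 (decimal 141)
Shift right by 4 positions
Drop the 4 low bits; fill with zeros on the left
Result: 000001000 (decimal 8)
Equivalent: 141 >> 4 = 141 ÷ 2^4 = 8



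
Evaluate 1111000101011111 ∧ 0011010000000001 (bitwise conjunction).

AND: 1 only when both bits are 1
  1111000101011111
& 0011010000000001
------------------
  0011000000000001
Decimal: 61791 & 13313 = 12289



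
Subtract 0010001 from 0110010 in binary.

Method 1 - Direct subtraction (column by column from the right: bit − bit − borrow-in; if negative, add 2 and borrow 1 from the next column):
borrow: 0000010
        0110010
-       0010001
---------------
        0100001

Method 2 - Add two's complement:
Two's complement of 0010001: invert → 1101110, add 1 → 1101111
  0110010
+ 1101111
---------
 10100001  (end carry out of the top bit = 1)
Discarding the end carry: 0100001
Decimal check:
  0110010 = 32 + 16 + 2 = 50
  0010001 = 16 + 1 = 17
  50 - 17 = 33, and 0100001 = 32 + 1 = 33 ✓



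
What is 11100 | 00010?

OR: 1 when either bit is 1
  11100
| 00010
-------
  11110
Decimal: 28 | 2 = 30



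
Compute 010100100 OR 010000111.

OR: 1 when either bit is 1
  010100100
| 010000111
-----------
  010100111
Decimal: 164 | 135 = 167



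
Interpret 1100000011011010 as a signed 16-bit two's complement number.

Binary: 1100000011011010
Sign bit: 1 (negative)
Invert: 0011111100100101
Add 1:  0011111100100110
Magnitude: 0011111100100110 = 8192 + 4096 + 2048 + 1024 + 512 + 256 + 32 + 4 + 2 = 16166
Value: -16166



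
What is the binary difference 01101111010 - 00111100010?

Method 1 - Direct subtraction (column by column from the right: bit − bit − borrow-in; if negative, add 2 and borrow 1 from the next column):
borrow: 01100000000
        01101111010
-       00111100010
-------------------
        00110011000

Method 2 - Add two's complement:
Two's complement of 00111100010: invert → 11000011101, add 1 → 11000011110
  01101111010
+ 11000011110
-------------
 100110011000  (end carry out of the top bit = 1)
Discarding the end carry: 00110011000
Decimal check:
  01101111010 = 512 + 256 + 64 + 32 + 16 + 8 + 2 = 890
  00111100010 = 256 + 128 + 64 + 32 + 2 = 482
  890 - 482 = 408, and 00110011000 = 256 + 128 + 16 + 8 = 408 ✓



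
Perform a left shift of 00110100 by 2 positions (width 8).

Original: 00110100 (decimal 52)
Shift left by 2 positions
Append 2 zeros on the right
Result: 11010000 (decimal 208)
Equivalent: 52 << 2 = 52 × 2^2 = 208



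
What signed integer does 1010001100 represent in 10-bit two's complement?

Binary: 1010001100
Sign bit: 1 (negative)
Invert: 0101110011
Add 1:  0101110100
Magnitude: 0101110100 = 256 + 64 + 32 + 16 + 4 = 372
Value: -372



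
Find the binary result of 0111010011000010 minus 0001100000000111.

Method 1 - Direct subtraction (column by column from the right: bit − bit − borrow-in; if negative, add 2 and borrow 1 from the next column):
borrow: 0011000001111110
        0111010011000010
-       0001100000000111
------------------------
        0101110010111011

Method 2 - Add two's complement:
Two's complement of 0001100000000111: invert → 1110011111111000, add 1 → 1110011111111001
  0111010011000010
+ 1110011111111001
------------------
 10101110010111011  (end carry out of the top bit = 1)
Discarding the end carry: 0101110010111011
Decimal check:
  0111010011000010 = 16384 + 8192 + 4096 + 1024 + 128 + 64 + 2 = 29890
  0001100000000111 = 4096 + 2048 + 4 + 2 + 1 = 6151
  29890 - 6151 = 23739, and 0101110010111011 = 16384 + 4096 + 2048 + 1024 + 128 + 32 + 16 + 8 + 2 + 1 = 23739 ✓



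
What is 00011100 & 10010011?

AND: 1 only when both bits are 1
  00011100
& 10010011
----------
  00010000
Decimal: 28 & 147 = 16



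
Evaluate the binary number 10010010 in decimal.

Sum of powers of 2 for each 1-bit:
2^1 + 2^4 + 2^7
= 2 + 16 + 128
= 146



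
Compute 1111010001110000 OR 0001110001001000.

OR: 1 when either bit is 1
  1111010001110000
| 0001110001001000
------------------
  1111110001111000
Decimal: 62576 | 7240 = 64632



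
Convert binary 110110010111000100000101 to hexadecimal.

Group into 4-bit nibbles from right:
  1101 = D
  1001 = 9
  0111 = 7
  0001 = 1
  0000 = 0
  0101 = 5
Result: D97105



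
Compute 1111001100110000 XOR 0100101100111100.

XOR: 1 when bits differ
  1111001100110000
^ 0100101100111100
------------------
  1011100000001100
Decimal: 62256 ^ 19260 = 47116



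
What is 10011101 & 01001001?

AND: 1 only when both bits are 1
  10011101
& 01001001
----------
  00001001
Decimal: 157 & 73 = 9



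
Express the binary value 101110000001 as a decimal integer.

Sum of powers of 2 for each 1-bit:
2^0 + 2^7 + 2^8 + 2^9 + 2^11
= 1 + 128 + 256 + 512 + 2048
= 2945



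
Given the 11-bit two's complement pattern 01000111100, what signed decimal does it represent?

Binary: 01000111100
Sign bit: 0 (non-negative)
Read directly as an unsigned value:
01000111100 = 512 + 32 + 16 + 8 + 4 = 572
Value: 572



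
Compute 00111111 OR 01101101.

OR: 1 when either bit is 1
  00111111
| 01101101
----------
  01111111
Decimal: 63 | 109 = 127



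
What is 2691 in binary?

Using repeated division by 2:
2691 ÷ 2 = 1345 remainder 1
1345 ÷ 2 = 672 remainder 1
672 ÷ 2 = 336 remainder 0
336 ÷ 2 = 168 remainder 0
168 ÷ 2 = 84 remainder 0
84 ÷ 2 = 42 remainder 0
42 ÷ 2 = 21 remainder 0
21 ÷ 2 = 10 remainder 1
10 ÷ 2 = 5 remainder 0
5 ÷ 2 = 2 remainder 1
2 ÷ 2 = 1 remainder 0
1 ÷ 2 = 0 remainder 1
Reading remainders bottom to top: 101010000011



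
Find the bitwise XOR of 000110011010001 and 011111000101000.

XOR: 1 when bits differ
  000110011010001
^ 011111000101000
-----------------
  011001011111001
Decimal: 3281 ^ 15912 = 13049



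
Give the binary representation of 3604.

Using repeated division by 2:
3604 ÷ 2 = 1802 remainder 0
1802 ÷ 2 = 901 remainder 0
901 ÷ 2 = 450 remainder 1
450 ÷ 2 = 225 remainder 0
225 ÷ 2 = 112 remainder 1
112 ÷ 2 = 56 remainder 0
56 ÷ 2 = 28 remainder 0
28 ÷ 2 = 14 remainder 0
14 ÷ 2 = 7 remainder 0
7 ÷ 2 = 3 remainder 1
3 ÷ 2 = 1 remainder 1
1 ÷ 2 = 0 remainder 1
Reading remainders bottom to top: 111000010100



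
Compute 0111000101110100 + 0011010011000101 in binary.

Add column by column from the right: bit + bit + carry-in; write the sum mod 2, carry 1 when the sum is 2 or 3.
carry:  1110001110001000
        0111000101110100
+       0011010011000101
------------------------
       01010011000111001
(the carry out of the leftmost column, 0, becomes the leading bit)
Decimal check:
  0111000101110100 = 16384 + 8192 + 4096 + 256 + 64 + 32 + 16 + 4 = 29044
  0011010011000101 = 8192 + 4096 + 1024 + 128 + 64 + 4 + 1 = 13509
  29044 + 13509 = 42553, and 01010011000111001 = 32768 + 8192 + 1024 + 512 + 32 + 16 + 8 + 1 = 42553 ✓



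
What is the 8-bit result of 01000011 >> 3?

Original: 01000011 (decimal 67)
Shift right by 3 positions
Drop the 3 low bits; fill with zeros on the left
Result: 00001000 (decimal 8)
Equivalent: 67 >> 3 = 67 ÷ 2^3 = 8



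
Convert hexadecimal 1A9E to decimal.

Expand by place value (powers of 16):
Digit values: A = 10, E = 14
1A9E = 1 × 16^3 + 10 × 16^2 + 9 × 16^1 + 14 × 16^0
= 1 × 4096 + 10 × 256 + 9 × 16 + 14 × 1
= 4096 + 2560 + 144 + 14
= 6814



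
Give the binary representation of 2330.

Using repeated division by 2:
2330 ÷ 2 = 1165 remainder 0
1165 ÷ 2 = 582 remainder 1
582 ÷ 2 = 291 remainder 0
291 ÷ 2 = 145 remainder 1
145 ÷ 2 = 72 remainder 1
72 ÷ 2 = 36 remainder 0
36 ÷ 2 = 18 remainder 0
18 ÷ 2 = 9 remainder 0
9 ÷ 2 = 4 remainder 1
4 ÷ 2 = 2 remainder 0
2 ÷ 2 = 1 remainder 0
1 ÷ 2 = 0 remainder 1
Reading remainders bottom to top: 100100011010



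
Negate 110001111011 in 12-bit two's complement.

Original (sign bit 1, negative): 110001111011
Step 1 - Invert all bits: 001110000100
Step 2 - Add 1: 001110000101
Verification: 110001111011 + 001110000101 = 1000000000000; discarding the end carry (carry out of the top bit) leaves the 12-bit value 000000000000, as required for x + (-x)



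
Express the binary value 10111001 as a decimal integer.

Sum of powers of 2 for each 1-bit:
2^0 + 2^3 + 2^4 + 2^5 + 2^7
= 1 + 8 + 16 + 32 + 128
= 185



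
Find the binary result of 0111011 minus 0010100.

Method 1 - Direct subtraction (column by column from the right: bit − bit − borrow-in; if negative, add 2 and borrow 1 from the next column):
borrow: 0001000
        0111011
-       0010100
---------------
        0100111

Method 2 - Add two's complement:
Two's complement of 0010100: invert → 1101011, add 1 → 1101100
  0111011
+ 1101100
---------
 10100111  (end carry out of the top bit = 1)
Discarding the end carry: 0100111
Decimal check:
  0111011 = 32 + 16 + 8 + 2 + 1 = 59
  0010100 = 16 + 4 = 20
  59 - 20 = 39, and 0100111 = 32 + 4 + 2 + 1 = 39 ✓



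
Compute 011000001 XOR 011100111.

XOR: 1 when bits differ
  011000001
^ 011100111
-----------
  000100110
Decimal: 193 ^ 231 = 38



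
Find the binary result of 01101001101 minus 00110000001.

Method 1 - Direct subtraction (column by column from the right: bit − bit − borrow-in; if negative, add 2 and borrow 1 from the next column):
borrow: 01100000000
        01101001101
-       00110000001
-------------------
        00111001100

Method 2 - Add two's complement:
Two's complement of 00110000001: invert → 11001111110, add 1 → 11001111111
  01101001101
+ 11001111111
-------------
 100111001100  (end carry out of the top bit = 1)
Discarding the end carry: 00111001100
Decimal check:
  01101001101 = 512 + 256 + 64 + 8 + 4 + 1 = 845
  00110000001 = 256 + 128 + 1 = 385
  845 - 385 = 460, and 00111001100 = 256 + 128 + 64 + 8 + 4 = 460 ✓



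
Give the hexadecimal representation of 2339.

Using repeated division by 16 (digits 10–15 are A–F):
2339 ÷ 16 = 146 remainder 3
146 ÷ 16 = 9 remainder 2
9 ÷ 16 = 0 remainder 9
Reading remainders bottom to top: 923



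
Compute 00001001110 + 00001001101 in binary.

Add column by column from the right: bit + bit + carry-in; write the sum mod 2, carry 1 when the sum is 2 or 3.
carry:  00010011000
        00001001110
+       00001001101
-------------------
       000010011011
(the carry out of the leftmost column, 0, becomes the leading bit)
Decimal check:
  00001001110 = 64 + 8 + 4 + 2 = 78
  00001001101 = 64 + 8 + 4 + 1 = 77
  78 + 77 = 155, and 000010011011 = 128 + 16 + 8 + 2 + 1 = 155 ✓



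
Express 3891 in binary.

Using repeated division by 2:
3891 ÷ 2 = 1945 remainder 1
1945 ÷ 2 = 972 remainder 1
972 ÷ 2 = 486 remainder 0
486 ÷ 2 = 243 remainder 0
243 ÷ 2 = 121 remainder 1
121 ÷ 2 = 60 remainder 1
60 ÷ 2 = 30 remainder 0
30 ÷ 2 = 15 remainder 0
15 ÷ 2 = 7 remainder 1
7 ÷ 2 = 3 remainder 1
3 ÷ 2 = 1 remainder 1
1 ÷ 2 = 0 remainder 1
Reading remainders bottom to top: 111100110011



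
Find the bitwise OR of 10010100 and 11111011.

OR: 1 when either bit is 1
  10010100
| 11111011
----------
  11111111
Decimal: 148 | 251 = 255



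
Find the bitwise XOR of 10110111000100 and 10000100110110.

XOR: 1 when bits differ
  10110111000100
^ 10000100110110
----------------
  00110011110010
Decimal: 11716 ^ 8502 = 3314



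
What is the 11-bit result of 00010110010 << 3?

Original: 00010110010 (decimal 178)
Shift left by 3 positions
Append 3 zeros on the right
Result: 10110010000 (decimal 1424)
Equivalent: 178 << 3 = 178 × 2^3 = 1424



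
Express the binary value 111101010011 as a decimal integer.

Sum of powers of 2 for each 1-bit:
2^0 + 2^1 + 2^4 + 2^6 + 2^8 + 2^9 + 2^10 + 2^11
= 1 + 2 + 16 + 64 + 256 + 512 + 1024 + 2048
= 3923



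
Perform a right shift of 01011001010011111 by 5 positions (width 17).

Original: 01011001010011111 (decimal 45727)
Shift right by 5 positions
Drop the 5 low bits; fill with zeros on the left
Result: 00000010110010100 (decimal 1428)
Equivalent: 45727 >> 5 = 45727 ÷ 2^5 = 1428



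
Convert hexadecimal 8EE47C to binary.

Convert each hex digit to 4 bits:
  8 = 1000
  E = 1110
  E = 1110
  4 = 0100
  7 = 0111
  C = 1100
Concatenate: 100011101110010001111100



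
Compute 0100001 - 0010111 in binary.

Method 1 - Direct subtraction (column by column from the right: bit − bit − borrow-in; if negative, add 2 and borrow 1 from the next column):
borrow: 0111100
        0100001
-       0010111
---------------
        0001010

Method 2 - Add two's complement:
Two's complement of 0010111: invert → 1101000, add 1 → 1101001
  0100001
+ 1101001
---------
 10001010  (end carry out of the top bit = 1)
Discarding the end carry: 0001010
Decimal check:
  0100001 = 32 + 1 = 33
  0010111 = 16 + 4 + 2 + 1 = 23
  33 - 23 = 10, and 0001010 = 8 + 2 = 10 ✓



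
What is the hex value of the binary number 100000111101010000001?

Group into 4-bit nibbles from right:
  0001 = 1
  0000 = 0
  0111 = 7
  1010 = A
  1000 = 8
  0001 = 1
Result: 107A81



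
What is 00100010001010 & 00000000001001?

AND: 1 only when both bits are 1
  00100010001010
& 00000000001001
----------------
  00000000001000
Decimal: 2186 & 9 = 8



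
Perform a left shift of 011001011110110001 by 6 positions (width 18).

Original: 011001011110110001 (decimal 104369)
Shift left by 6 positions
Append 6 zeros on the right and drop the 6 high bits that overflow the 18-bit width
Result: 011110110001000000 (decimal 126016)
Equivalent: 104369 << 6 = 104369 × 2^6 = 6679616, truncated to 18 bits = 126016



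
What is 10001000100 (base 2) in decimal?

Sum of powers of 2 for each 1-bit:
2^2 + 2^6 + 2^10
= 4 + 64 + 1024
= 1092



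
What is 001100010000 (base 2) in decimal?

Sum of powers of 2 for each 1-bit:
2^4 + 2^8 + 2^9
= 16 + 256 + 512
= 784



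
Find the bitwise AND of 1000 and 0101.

AND: 1 only when both bits are 1
  1000
& 0101
------
  0000
Decimal: 8 & 5 = 0



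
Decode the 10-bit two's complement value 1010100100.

Binary: 1010100100
Sign bit: 1 (negative)
Invert: 0101011011
Add 1:  0101011100
Magnitude: 0101011100 = 256 + 64 + 16 + 8 + 4 = 348
Value: -348



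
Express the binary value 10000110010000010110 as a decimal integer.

Sum of powers of 2 for each 1-bit:
2^1 + 2^2 + 2^4 + 2^10 + 2^13 + 2^14 + 2^19
= 2 + 4 + 16 + 1024 + 8192 + 16384 + 524288
= 549910



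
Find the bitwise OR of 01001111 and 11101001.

OR: 1 when either bit is 1
  01001111
| 11101001
----------
  11101111
Decimal: 79 | 233 = 239



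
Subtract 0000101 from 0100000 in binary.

Method 1 - Direct subtraction (column by column from the right: bit − bit − borrow-in; if negative, add 2 and borrow 1 from the next column):
borrow: 0111110
        0100000
-       0000101
---------------
        0011011

Method 2 - Add two's complement:
Two's complement of 0000101: invert → 1111010, add 1 → 1111011
  0100000
+ 1111011
---------
 10011011  (end carry out of the top bit = 1)
Discarding the end carry: 0011011
Decimal check:
  0100000 = 32
  0000101 = 4 + 1 = 5
  32 - 5 = 27, and 0011011 = 16 + 8 + 2 + 1 = 27 ✓



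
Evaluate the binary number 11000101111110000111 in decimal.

Sum of powers of 2 for each 1-bit:
2^0 + 2^1 + 2^2 + 2^7 + 2^8 + 2^9 + 2^10 + 2^11 + 2^12 + 2^14 + 2^18 + 2^19
= 1 + 2 + 4 + 128 + 256 + 512 + 1024 + 2048 + 4096 + 16384 + 262144 + 524288
= 810887



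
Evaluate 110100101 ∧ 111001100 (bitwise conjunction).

AND: 1 only when both bits are 1
  110100101
& 111001100
-----------
  110000100
Decimal: 421 & 460 = 388

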